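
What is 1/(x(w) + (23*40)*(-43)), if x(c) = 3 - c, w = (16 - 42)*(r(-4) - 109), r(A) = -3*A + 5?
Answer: -1/41949 ≈ -2.3838e-5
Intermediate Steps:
r(A) = 5 - 3*A
w = 2392 (w = (16 - 42)*((5 - 3*(-4)) - 109) = -26*((5 + 12) - 109) = -26*(17 - 109) = -26*(-92) = 2392)
1/(x(w) + (23*40)*(-43)) = 1/((3 - 1*2392) + (23*40)*(-43)) = 1/((3 - 2392) + 920*(-43)) = 1/(-2389 - 39560) = 1/(-41949) = -1/41949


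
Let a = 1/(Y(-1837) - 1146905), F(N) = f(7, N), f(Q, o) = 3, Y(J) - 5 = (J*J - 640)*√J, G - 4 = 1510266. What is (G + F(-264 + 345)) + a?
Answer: 10527919506010704670547/6970871826491439 - 374881*I*√1837/2323623942163813 ≈ 1.5103e+6 - 6.9148e-9*I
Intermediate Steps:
G = 1510270 (G = 4 + 1510266 = 1510270)
Y(J) = 5 + √J*(-640 + J²) (Y(J) = 5 + (J*J - 640)*√J = 5 + (J² - 640)*√J = 5 + (-640 + J²)*√J = 5 + √J*(-640 + J²))
F(N) = 3
a = 1/(-1146900 + 3373929*I*√1837) (a = 1/((5 + (-1837)^(5/2) - 640*I*√1837) - 1146905) = 1/((5 + 3374569*I*√1837 - 640*I*√1837) - 1146905) = 1/((5 + 3373929*I*√1837) - 1146905) = 1/(-1146900 + 3373929*I*√1837) ≈ -5.484e-11 - 6.9148e-9*I)
(G + F(-264 + 345)) + a = (1510270 + 3) + (-382300/6970871826491439 - 374881*I*√1837/2323623942163813) = 1510273 + (-382300/6970871826491439 - 374881*I*√1837/2323623942163813) = 10527919506010704670547/6970871826491439 - 374881*I*√1837/2323623942163813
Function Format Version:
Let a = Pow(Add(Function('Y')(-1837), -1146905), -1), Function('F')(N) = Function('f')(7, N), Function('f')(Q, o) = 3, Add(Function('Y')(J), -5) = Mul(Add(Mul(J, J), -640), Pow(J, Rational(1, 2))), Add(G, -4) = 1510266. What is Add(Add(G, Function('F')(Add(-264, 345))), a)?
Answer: Add(Rational(10527919506010704670547, 6970871826491439), Mul(Rational(-374881, 2323623942163813), I, Pow(1837, Rational(1, 2)))) ≈ Add(1.5103e+6, Mul(-6.9148e-9, I))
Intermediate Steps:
G = 1510270 (G = Add(4, 1510266) = 1510270)
Function('Y')(J) = Add(5, Mul(Pow(J, Rational(1, 2)), Add(-640, Pow(J, 2)))) (Function('Y')(J) = Add(5, Mul(Add(Mul(J, J), -640), Pow(J, Rational(1, 2)))) = Add(5, Mul(Add(Pow(J, 2), -640), Pow(J, Rational(1, 2)))) = Add(5, Mul(Add(-640, Pow(J, 2)), Pow(J, Rational(1, 2)))) = Add(5, Mul(Pow(J, Rational(1, 2)), Add(-640, Pow(J, 2)))))
Function('F')(N) = 3
a = Pow(Add(-1146900, Mul(3373929, I, Pow(1837, Rational(1, 2)))), -1) (a = Pow(Add(Add(5, Pow(-1837, Rational(5, 2)), Mul(-640, Pow(-1837, Rational(1, 2)))), -1146905), -1) = Pow(Add(Add(5, Mul(3374569, I, Pow(1837, Rational(1, 2))), Mul(-640, Mul(I, Pow(1837, Rational(1, 2))))), -1146905), -1) = Pow(Add(Add(5, Mul(3374569, I, Pow(1837, Rational(1, 2))), Mul(-640, I, Pow(1837, Rational(1, 2)))), -1146905), -1) = Pow(Add(Add(5, Mul(3373929, I, Pow(1837, Rational(1, 2)))), -1146905), -1) = Pow(Add(-1146900, Mul(3373929, I, Pow(1837, Rational(1, 2)))), -1) ≈ Add(-5.484e-11, Mul(-6.9148e-9, I)))
Add(Add(G, Function('F')(Add(-264, 345))), a) = Add(Add(1510270, 3), Add(Rational(-382300, 6970871826491439), Mul(Rational(-374881, 2323623942163813), I, Pow(1837, Rational(1, 2))))) = Add(1510273, Add(Rational(-382300, 6970871826491439), Mul(Rational(-374881, 2323623942163813), I, Pow(1837, Rational(1, 2))))) = Add(Rational(10527919506010704670547, 6970871826491439), Mul(Rational(-374881, 2323623942163813), I, Pow(1837, Rational(1, 2))))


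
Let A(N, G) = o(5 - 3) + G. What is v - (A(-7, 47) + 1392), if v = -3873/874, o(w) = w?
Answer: -1263307/874 ≈ -1445.4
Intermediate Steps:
v = -3873/874 (v = -3873*1/874 = -3873/874 ≈ -4.4314)
A(N, G) = 2 + G (A(N, G) = (5 - 3) + G = 2 + G)
v - (A(-7, 47) + 1392) = -3873/874 - ((2 + 47) + 1392) = -3873/874 - (49 + 1392) = -3873/874 - 1*1441 = -3873/874 - 1441 = -1263307/874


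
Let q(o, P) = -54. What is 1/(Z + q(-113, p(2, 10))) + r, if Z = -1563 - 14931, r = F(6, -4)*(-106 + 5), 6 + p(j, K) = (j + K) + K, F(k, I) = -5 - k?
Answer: 18384827/16548 ≈ 1111.0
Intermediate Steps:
p(j, K) = -6 + j + 2*K (p(j, K) = -6 + ((j + K) + K) = -6 + ((K + j) + K) = -6 + (j + 2*K) = -6 + j + 2*K)
r = 1111 (r = (-5 - 1*6)*(-106 + 5) = (-5 - 6)*(-101) = -11*(-101) = 1111)
Z = -16494
1/(Z + q(-113, p(2, 10))) + r = 1/(-16494 - 54) + 1111 = 1/(-16548) + 1111 = -1/16548 + 1111 = 18384827/16548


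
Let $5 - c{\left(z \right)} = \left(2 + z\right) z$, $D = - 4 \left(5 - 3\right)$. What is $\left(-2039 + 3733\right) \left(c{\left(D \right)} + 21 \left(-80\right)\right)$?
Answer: $-2918762$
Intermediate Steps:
$D = -8$ ($D = \left(-4\right) 2 = -8$)
$c{\left(z \right)} = 5 - z \left(2 + z\right)$ ($c{\left(z \right)} = 5 - \left(2 + z\right) z = 5 - z \left(2 + z\right)$)
$\left(-2039 + 3733\right) \left(c{\left(D \right)} + 21 \left(-80\right)\right) = \left(-2039 + 3733\right) \left(\left(5 - \left(-8\right)^{2} - -16\right) + 21 \left(-80\right)\right) = 1694 \left(\left(5 - 64 + 16\right) - 1680\right) = 1694 \left(-43 - 1680\right) = 1694 \left(-1723\right) = -2918762$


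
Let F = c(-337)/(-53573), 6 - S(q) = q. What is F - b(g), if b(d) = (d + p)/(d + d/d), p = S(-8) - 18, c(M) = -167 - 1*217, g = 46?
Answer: -2232018/2517931 ≈ -0.88645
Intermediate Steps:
S(q) = 6 - q
c(M) = -384 (c(M) = -167 - 217 = -384)
p = -4 (p = (6 - 1*(-8)) - 18 = (6 + 8) - 18 = 14 - 18 = -4)
b(d) = (-4 + d)/(1 + d) (b(d) = (d - 4)/(d + d/d) = (-4 + d)/(d + 1) = (-4 + d)/(1 + d))
F = 384/53573 (F = -384/(-53573) = -384*(-1/53573) = 384/53573 ≈ 0.0071678)
F - b(g) = 384/53573 - (-4 + 46)/(1 + 46) = 384/53573 - 42/47 = -2232018/2517931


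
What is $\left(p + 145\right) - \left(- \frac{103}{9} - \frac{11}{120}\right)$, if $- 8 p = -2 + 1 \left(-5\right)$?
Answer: $\frac{14167}{90} \approx 157.41$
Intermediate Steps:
$p = \frac{7}{8}$ ($p = - \frac{-2 + 1 \left(-5\right)}{8} = - \frac{-2 - 5}{8} = \left(- \frac{1}{8}\right) \left(-7\right) = \frac{7}{8} \approx 0.875$)
$\left(p + 145\right) - \left(- \frac{103}{9} - \frac{11}{120}\right) = \left(\frac{7}{8} + 145\right) - \left(- \frac{103}{9} - \frac{11}{120}\right) = \frac{1167}{8} - - \frac{4153}{360} = \frac{1167}{8} + \left(\frac{11}{120} + \frac{103}{9}\right) = \frac{1167}{8} + \frac{4153}{360} = \frac{14167}{90}$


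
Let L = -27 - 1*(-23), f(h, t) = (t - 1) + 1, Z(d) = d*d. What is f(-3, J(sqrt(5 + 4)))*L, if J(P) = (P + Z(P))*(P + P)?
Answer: -288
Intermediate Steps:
Z(d) = d**2
J(P) = 2*P*(P + P**2) (J(P) = (P + P**2)*(P + P) = (P + P**2)*(2*P) = 2*P*(P + P**2))
f(h, t) = t (f(h, t) = (-1 + t) + 1 = t)
L = -4 (L = -27 + 23 = -4)
f(-3, J(sqrt(5 + 4)))*L = (2*(sqrt(5 + 4))**2*(1 + sqrt(5 + 4)))*(-4) = (2*(sqrt(9))**2*(1 + sqrt(9)))*(-4) = (2*3**2*(1 + 3))*(-4) = (2*9*4)*(-4) = 72*(-4) = -288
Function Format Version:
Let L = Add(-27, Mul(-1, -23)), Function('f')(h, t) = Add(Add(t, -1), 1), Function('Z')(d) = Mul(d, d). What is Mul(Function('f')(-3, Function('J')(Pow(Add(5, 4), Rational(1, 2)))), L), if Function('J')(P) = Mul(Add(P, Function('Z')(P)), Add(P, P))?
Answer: -288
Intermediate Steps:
Function('Z')(d) = Pow(d, 2)
Function('J')(P) = Mul(2, P, Add(P, Pow(P, 2))) (Function('J')(P) = Mul(Add(P, Pow(P, 2)), Add(P, P)) = Mul(Add(P, Pow(P, 2)), Mul(2, P)) = Mul(2, P, Add(P, Pow(P, 2))))
Function('f')(h, t) = t (Function('f')(h, t) = Add(Add(-1, t), 1) = t)
L = -4 (L = Add(-27, 23) = -4)
Mul(Function('f')(-3, Function('J')(Pow(Add(5, 4), Rational(1, 2)))), L) = Mul(Mul(2, Pow(Pow(Add(5, 4), Rational(1, 2)), 2), Add(1, Pow(Add(5, 4), Rational(1, 2)))), -4) = Mul(Mul(2, Pow(Pow(9, Rational(1, 2)), 2), Add(1, Pow(9, Rational(1, 2)))), -4) = Mul(Mul(2, Pow(3, 2), Add(1, 3)), -4) = Mul(Mul(2, 9, 4), -4) = Mul(72, -4) = -288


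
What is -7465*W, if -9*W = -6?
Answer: -14930/3 ≈ -4976.7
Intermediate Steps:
W = ⅔ (W = -⅑*(-6) = ⅔ ≈ 0.66667)
-7465*W = -7465*2/3 = -1493*10/3 = -14930/3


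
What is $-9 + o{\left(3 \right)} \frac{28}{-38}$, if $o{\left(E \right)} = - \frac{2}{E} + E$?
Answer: $- \frac{611}{57} \approx -10.719$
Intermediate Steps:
$o{\left(E \right)} = E - \frac{2}{E}$
$-9 + o{\left(3 \right)} \frac{28}{-38} = -9 + \left(3 - \frac{2}{3}\right) \frac{28}{-38} = -9 + \left(3 - \frac{2}{3}\right) 28 \left(- \frac{1}{38}\right) = -9 + \left(3 - \frac{2}{3}\right) \left(- \frac{14}{19}\right) = -9 + \frac{7}{3} \left(- \frac{14}{19}\right) = -9 - \frac{98}{57} = - \frac{611}{57}$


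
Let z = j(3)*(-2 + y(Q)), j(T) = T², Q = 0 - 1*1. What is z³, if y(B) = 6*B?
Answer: -373248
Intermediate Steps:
Q = -1 (Q = 0 - 1 = -1)
z = -72 (z = 3²*(-2 + 6*(-1)) = 9*(-2 - 6) = 9*(-8) = -72)
z³ = (-72)³ = -373248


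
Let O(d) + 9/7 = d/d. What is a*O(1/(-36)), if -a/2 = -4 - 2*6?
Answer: -64/7 ≈ -9.1429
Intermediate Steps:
a = 32 (a = -2*(-4 - 2*6) = -2*(-4 - 12) = -2*(-16) = 32)
O(d) = -2/7 (O(d) = -9/7 + d/d = -9/7 + 1 = -2/7)
a*O(1/(-36)) = 32*(-2/7) = -64/7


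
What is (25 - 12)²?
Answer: 169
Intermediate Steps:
(25 - 12)² = 13² = 169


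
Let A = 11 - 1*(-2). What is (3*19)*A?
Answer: 741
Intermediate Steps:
A = 13 (A = 11 + 2 = 13)
(3*19)*A = (3*19)*13 = 57*13 = 741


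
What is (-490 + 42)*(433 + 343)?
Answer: -347648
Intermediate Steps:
(-490 + 42)*(433 + 343) = -448*776 = -347648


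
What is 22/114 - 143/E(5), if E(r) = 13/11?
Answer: -6886/57 ≈ -120.81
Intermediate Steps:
E(r) = 13/11 (E(r) = 13*(1/11) = 13/11)
22/114 - 143/E(5) = 22/114 - 143/13/11 = 22*(1/114) - 143*11/13 = 11/57 - 121 = -6886/57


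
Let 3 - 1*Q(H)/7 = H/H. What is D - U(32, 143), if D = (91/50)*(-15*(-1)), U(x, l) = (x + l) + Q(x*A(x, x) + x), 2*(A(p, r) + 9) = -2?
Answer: -1617/10 ≈ -161.70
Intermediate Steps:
A(p, r) = -10 (A(p, r) = -9 + (½)*(-2) = -9 - 1 = -10)
Q(H) = 14 (Q(H) = 21 - 7*H/H = 21 - 7*1 = 21 - 7 = 14)
U(x, l) = 14 + l + x (U(x, l) = (x + l) + 14 = (l + x) + 14 = 14 + l + x)
D = 273/10 (D = (91*(1/50))*15 = (91/50)*15 = 273/10 ≈ 27.300)
D - U(32, 143) = 273/10 - (14 + 143 + 32) = 273/10 - 1*189 = 273/10 - 189 = -1617/10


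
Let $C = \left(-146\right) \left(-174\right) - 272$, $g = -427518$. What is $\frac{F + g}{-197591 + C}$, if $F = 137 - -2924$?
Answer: $\frac{424457}{172459} \approx 2.4612$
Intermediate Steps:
$F = 3061$ ($F = 137 + 2924 = 3061$)
$C = 25132$ ($C = 25404 - 272 = 25132$)
$\frac{F + g}{-197591 + C} = \frac{3061 - 427518}{-197591 + 25132} = - \frac{424457}{-172459} = \left(-424457\right) \left(- \frac{1}{172459}\right) = \frac{424457}{172459}$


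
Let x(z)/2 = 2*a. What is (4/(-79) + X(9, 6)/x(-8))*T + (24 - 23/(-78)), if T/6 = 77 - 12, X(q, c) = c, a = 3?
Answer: 1229615/6162 ≈ 199.55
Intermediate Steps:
T = 390 (T = 6*(77 - 12) = 6*65 = 390)
x(z) = 12 (x(z) = 2*(2*3) = 2*6 = 12)
(4/(-79) + X(9, 6)/x(-8))*T + (24 - 23/(-78)) = (4/(-79) + 6/12)*390 + (24 - 23/(-78)) = (4*(-1/79) + 6*(1/12))*390 + (24 - 23*(-1/78)) = (-4/79 + 1/2)*390 + (24 + 23/78) = (71/158)*390 + 1895/78 = 13845/79 + 1895/78 = 1229615/6162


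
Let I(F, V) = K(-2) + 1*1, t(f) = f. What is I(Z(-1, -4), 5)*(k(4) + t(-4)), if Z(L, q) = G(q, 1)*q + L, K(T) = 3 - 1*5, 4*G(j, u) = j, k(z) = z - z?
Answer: 4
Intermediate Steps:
k(z) = 0
G(j, u) = j/4
K(T) = -2 (K(T) = 3 - 5 = -2)
Z(L, q) = L + q²/4 (Z(L, q) = (q/4)*q + L = q²/4 + L = L + q²/4)
I(F, V) = -1 (I(F, V) = -2 + 1*1 = -2 + 1 = -1)
I(Z(-1, -4), 5)*(k(4) + t(-4)) = -(0 - 4) = -1*(-4) = 4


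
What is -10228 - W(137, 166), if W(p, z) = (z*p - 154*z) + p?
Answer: -7543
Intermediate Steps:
W(p, z) = p - 154*z + p*z (W(p, z) = (p*z - 154*z) + p = (-154*z + p*z) + p = p - 154*z + p*z)
-10228 - W(137, 166) = -10228 - (137 - 154*166 + 137*166) = -10228 - (137 - 25564 + 22742) = -10228 - 1*(-2685) = -10228 + 2685 = -7543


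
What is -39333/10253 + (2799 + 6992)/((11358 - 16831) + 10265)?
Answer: -88096613/49132376 ≈ -1.7930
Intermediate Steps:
-39333/10253 + (2799 + 6992)/((11358 - 16831) + 10265) = -39333*1/10253 + 9791/(-5473 + 10265) = -39333/10253 + 9791/4792 = -88096613/49132376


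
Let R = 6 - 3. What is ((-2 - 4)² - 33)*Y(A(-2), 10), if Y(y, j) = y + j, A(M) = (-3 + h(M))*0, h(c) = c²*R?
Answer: 30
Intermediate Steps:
R = 3
h(c) = 3*c² (h(c) = c²*3 = 3*c²)
A(M) = 0 (A(M) = (-3 + 3*M²)*0 = 0)
Y(y, j) = j + y
((-2 - 4)² - 33)*Y(A(-2), 10) = ((-2 - 4)² - 33)*(10 + 0) = ((-6)² - 33)*10 = (36 - 33)*10 = 3*10 = 30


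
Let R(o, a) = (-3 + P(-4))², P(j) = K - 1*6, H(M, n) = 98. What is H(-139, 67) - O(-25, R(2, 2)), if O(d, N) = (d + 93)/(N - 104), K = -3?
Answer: 963/10 ≈ 96.300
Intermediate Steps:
P(j) = -9 (P(j) = -3 - 1*6 = -3 - 6 = -9)
R(o, a) = 144 (R(o, a) = (-3 - 9)² = (-12)² = 144)
O(d, N) = (93 + d)/(-104 + N)
H(-139, 67) - O(-25, R(2, 2)) = 98 - (93 - 25)/(-104 + 144) = 98 - 68/40 = 98 - 1*17/10 = 98 - 17/10 = 963/10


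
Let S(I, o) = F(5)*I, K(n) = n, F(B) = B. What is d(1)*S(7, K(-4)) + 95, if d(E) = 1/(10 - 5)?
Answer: 102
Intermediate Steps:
d(E) = 1/5
S(I, o) = 5*I
d(1)*S(7, K(-4)) + 95 = (5*7)/5 + 95 = (1/5)*35 + 95 = 7 + 95 = 102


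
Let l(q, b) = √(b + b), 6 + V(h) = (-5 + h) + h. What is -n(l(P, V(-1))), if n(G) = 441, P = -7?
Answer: -441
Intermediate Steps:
V(h) = -11 + 2*h (V(h) = -6 + ((-5 + h) + h) = -6 + (-5 + 2*h) = -11 + 2*h)
l(q, b) = √2*√b (l(q, b) = √(2*b) = √2*√b)
-n(l(P, V(-1))) = -1*441 = -441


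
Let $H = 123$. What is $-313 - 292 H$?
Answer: $-36229$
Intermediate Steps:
$-313 - 292 H = -313 - 35916 = -36229$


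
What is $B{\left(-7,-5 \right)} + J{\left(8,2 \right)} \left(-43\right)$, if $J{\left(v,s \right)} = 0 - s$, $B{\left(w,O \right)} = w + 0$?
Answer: $79$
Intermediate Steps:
$B{\left(w,O \right)} = w$
$J{\left(v,s \right)} = - s$
$B{\left(-7,-5 \right)} + J{\left(8,2 \right)} \left(-43\right) = -7 + \left(-1\right) 2 \left(-43\right) = -7 - -86 = -7 + 86 = 79$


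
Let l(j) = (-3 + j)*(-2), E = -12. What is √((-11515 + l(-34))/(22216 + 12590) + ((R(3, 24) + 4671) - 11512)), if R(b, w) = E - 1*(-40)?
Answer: I*√8254059089514/34806 ≈ 82.543*I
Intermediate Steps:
l(j) = 6 - 2*j
R(b, w) = 28 (R(b, w) = -12 - 1*(-40) = -12 + 40 = 28)
√((-11515 + l(-34))/(22216 + 12590) + ((R(3, 24) + 4671) - 11512)) = √((-11515 + (6 - 2*(-34)))/(22216 + 12590) + ((28 + 4671) - 11512)) = √((-11515 + (6 + 68))/34806 + (4699 - 11512)) = √((-11515 + 74)*(1/34806) - 6813) = √(-11441*1/34806 - 6813) = √(-11441/34806 - 6813) = √(-237144719/34806) = I*√8254059089514/34806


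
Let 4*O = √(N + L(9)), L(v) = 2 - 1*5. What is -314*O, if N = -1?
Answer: -157*I ≈ -157.0*I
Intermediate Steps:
L(v) = -3 (L(v) = 2 - 5 = -3)
O = I/2 (O = √(-1 - 3)/4 = √(-4)/4 = (2*I)/4 = I/2 ≈ 0.5*I)
-314*O = -157*I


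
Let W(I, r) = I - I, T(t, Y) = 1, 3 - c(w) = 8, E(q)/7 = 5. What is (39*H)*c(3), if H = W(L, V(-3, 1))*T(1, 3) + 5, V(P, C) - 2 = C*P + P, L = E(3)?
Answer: -975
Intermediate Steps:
E(q) = 35 (E(q) = 7*5 = 35)
c(w) = -5 (c(w) = 3 - 1*8 = 3 - 8 = -5)
L = 35
V(P, C) = 2 + P + C*P (V(P, C) = 2 + (C*P + P) = 2 + (P + C*P) = 2 + P + C*P)
W(I, r) = 0
H = 5 (H = 0*1 + 5 = 0 + 5 = 5)
(39*H)*c(3) = (39*5)*(-5) = 195*(-5) = -975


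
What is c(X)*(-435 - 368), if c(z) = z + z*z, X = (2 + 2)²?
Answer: -218416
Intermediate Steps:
X = 16 (X = 4² = 16)
c(z) = z + z²
c(X)*(-435 - 368) = (16*(1 + 16))*(-435 - 368) = (16*17)*(-803) = 272*(-803) = -218416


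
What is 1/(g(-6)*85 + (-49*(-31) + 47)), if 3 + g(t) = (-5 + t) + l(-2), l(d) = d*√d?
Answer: 47/24897 + 85*I*√2/99588 ≈ 0.0018878 + 0.0012071*I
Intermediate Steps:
l(d) = d^(3/2)
g(t) = -8 + t - 2*I*√2 (g(t) = -3 + ((-5 + t) + (-2)^(3/2)) = -3 + ((-5 + t) - 2*I*√2) = -3 + (-5 + t - 2*I*√2) = -8 + t - 2*I*√2)
1/(g(-6)*85 + (-49*(-31) + 47)) = 1/((-8 - 6 - 2*I*√2)*85 + (-49*(-31) + 47)) = 1/((-14 - 2*I*√2)*85 + (1519 + 47)) = 1/((-1190 - 170*I*√2) + 1566) = 1/(376 - 170*I*√2)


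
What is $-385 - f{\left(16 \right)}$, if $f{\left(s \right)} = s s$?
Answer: $-641$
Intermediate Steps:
$f{\left(s \right)} = s^{2}$
$-385 - f{\left(16 \right)} = -385 - 16^{2} = -385 - 256 = -641$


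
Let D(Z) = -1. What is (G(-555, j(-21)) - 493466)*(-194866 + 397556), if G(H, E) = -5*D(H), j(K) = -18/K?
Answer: -100019610090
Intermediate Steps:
G(H, E) = 5 (G(H, E) = -5*(-1) = 5)
(G(-555, j(-21)) - 493466)*(-194866 + 397556) = (5 - 493466)*(-194866 + 397556) = -493461*202690 = -100019610090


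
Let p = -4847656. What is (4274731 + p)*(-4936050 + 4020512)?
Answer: 524534608650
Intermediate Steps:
(4274731 + p)*(-4936050 + 4020512) = (4274731 - 4847656)*(-4936050 + 4020512) = -572925*(-915538) = 524534608650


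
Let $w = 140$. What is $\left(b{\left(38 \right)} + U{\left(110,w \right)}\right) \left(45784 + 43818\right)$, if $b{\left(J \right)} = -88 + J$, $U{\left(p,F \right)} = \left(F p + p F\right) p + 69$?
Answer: $303573278438$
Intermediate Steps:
$U{\left(p,F \right)} = 69 + 2 F p^{2}$ ($U{\left(p,F \right)} = \left(F p + F p\right) p + 69 = 2 F p p + 69 = 2 F p^{2} + 69 = 69 + 2 F p^{2}$)
$\left(b{\left(38 \right)} + U{\left(110,w \right)}\right) \left(45784 + 43818\right) = \left(\left(-88 + 38\right) + \left(69 + 2 \cdot 140 \cdot 110^{2}\right)\right) \left(45784 + 43818\right) = \left(-50 + \left(69 + 2 \cdot 140 \cdot 12100\right)\right) 89602 = \left(-50 + \left(69 + 3388000\right)\right) 89602 = \left(-50 + 3388069\right) 89602 = 3388019 \cdot 89602 = 303573278438$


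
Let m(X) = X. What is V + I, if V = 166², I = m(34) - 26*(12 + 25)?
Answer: 26628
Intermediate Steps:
I = -928 (I = 34 - 26*(12 + 25) = 34 - 26*37 = 34 - 962 = -928)
V = 27556
V + I = 27556 - 928 = 26628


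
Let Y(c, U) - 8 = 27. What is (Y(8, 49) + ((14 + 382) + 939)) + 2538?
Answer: 3908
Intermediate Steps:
Y(c, U) = 35 (Y(c, U) = 8 + 27 = 35)
(Y(8, 49) + ((14 + 382) + 939)) + 2538 = (35 + ((14 + 382) + 939)) + 2538 = (35 + (396 + 939)) + 2538 = (35 + 1335) + 2538 = 1370 + 2538 = 3908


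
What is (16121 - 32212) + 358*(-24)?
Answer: -24683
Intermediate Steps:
(16121 - 32212) + 358*(-24) = -16091 - 8592 = -24683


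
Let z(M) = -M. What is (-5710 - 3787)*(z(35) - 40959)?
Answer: 389320018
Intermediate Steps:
(-5710 - 3787)*(z(35) - 40959) = (-5710 - 3787)*(-1*35 - 40959) = -9497*(-35 - 40959) = -9497*(-40994) = 389320018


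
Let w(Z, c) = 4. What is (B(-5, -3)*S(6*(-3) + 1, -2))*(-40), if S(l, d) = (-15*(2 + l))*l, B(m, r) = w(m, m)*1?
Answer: 612000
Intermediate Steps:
B(m, r) = 4 (B(m, r) = 4*1 = 4)
S(l, d) = l*(-30 - 15*l) (S(l, d) = (-3*(10 + 5*l))*l = (-30 - 15*l)*l = l*(-30 - 15*l))
(B(-5, -3)*S(6*(-3) + 1, -2))*(-40) = (4*(-15*(6*(-3) + 1)*(2 + (6*(-3) + 1))))*(-40) = (4*(-15*(-18 + 1)*(2 + (-18 + 1))))*(-40) = (4*(-15*(-17)*(2 - 17)))*(-40) = (4*(-15*(-17)*(-15)))*(-40) = (4*(-3825))*(-40) = -15300*(-40) = 612000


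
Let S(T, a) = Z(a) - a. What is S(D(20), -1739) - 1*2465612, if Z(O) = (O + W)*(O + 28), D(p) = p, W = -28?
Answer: 559464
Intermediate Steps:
Z(O) = (-28 + O)*(28 + O) (Z(O) = (O - 28)*(O + 28) = (-28 + O)*(28 + O))
S(T, a) = -784 + a**2 - a (S(T, a) = (-784 + a**2) - a = -784 + a**2 - a)
S(D(20), -1739) - 1*2465612 = (-784 + (-1739)**2 - 1*(-1739)) - 1*2465612 = (-784 + 3024121 + 1739) - 2465612 = 3025076 - 2465612 = 559464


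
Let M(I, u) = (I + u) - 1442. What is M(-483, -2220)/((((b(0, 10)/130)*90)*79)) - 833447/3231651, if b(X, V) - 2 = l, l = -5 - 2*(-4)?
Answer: -11806694548/765901287 ≈ -15.415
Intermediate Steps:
l = 3 (l = -5 + 8 = 3)
b(X, V) = 5 (b(X, V) = 2 + 3 = 5)
M(I, u) = -1442 + I + u
M(-483, -2220)/((((b(0, 10)/130)*90)*79)) - 833447/3231651 = (-1442 - 483 - 2220)/((((5/130)*90)*79)) - 833447/3231651 = -4145/(((5*(1/130))*90)*79) - 833447*1/3231651 = -4145/(((1/26)*90)*79) - 833447/3231651 = -4145/((45/13)*79) - 833447/3231651 = -4145/3555/13 - 833447/3231651 = -4145*13/3555 - 833447/3231651 = -10777/711 - 833447/3231651 = -11806694548/765901287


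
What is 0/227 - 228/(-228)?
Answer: 1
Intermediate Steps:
0/227 - 228/(-228) = 0*(1/227) - 228*(-1/228) = 0 + 1 = 1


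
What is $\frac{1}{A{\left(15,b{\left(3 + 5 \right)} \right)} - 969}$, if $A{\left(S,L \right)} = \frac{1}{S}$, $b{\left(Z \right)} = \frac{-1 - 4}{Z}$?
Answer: $- \frac{15}{14534} \approx -0.0010321$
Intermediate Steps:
$b{\left(Z \right)} = - \frac{5}{Z}$ ($b{\left(Z \right)} = \frac{-1 - 4}{Z} = - \frac{5}{Z}$)
$\frac{1}{A{\left(15,b{\left(3 + 5 \right)} \right)} - 969} = \frac{1}{\frac{1}{15} - 969} = \frac{1}{- \frac{14534}{15}} = - \frac{15}{14534}$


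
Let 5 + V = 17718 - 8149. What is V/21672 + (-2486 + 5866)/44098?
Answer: 20625193/39820494 ≈ 0.51795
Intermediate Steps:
V = 9564 (V = -5 + (17718 - 8149) = -5 + 9569 = 9564)
V/21672 + (-2486 + 5866)/44098 = 9564/21672 + (-2486 + 5866)/44098 = 9564*(1/21672) + 3380*(1/44098) = 797/1806 + 1690/22049 = 20625193/39820494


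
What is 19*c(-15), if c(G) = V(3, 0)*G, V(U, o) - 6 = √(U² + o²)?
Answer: -2565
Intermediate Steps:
V(U, o) = 6 + √(U² + o²)
c(G) = 9*G (c(G) = (6 + √(3² + 0²))*G = (6 + √(9 + 0))*G = (6 + √9)*G = (6 + 3)*G = 9*G)
19*c(-15) = 19*(9*(-15)) = 19*(-135) = -2565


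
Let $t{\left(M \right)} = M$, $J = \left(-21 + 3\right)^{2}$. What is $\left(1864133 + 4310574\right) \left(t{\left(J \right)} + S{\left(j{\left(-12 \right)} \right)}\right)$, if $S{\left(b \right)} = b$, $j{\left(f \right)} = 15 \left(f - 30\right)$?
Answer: $-1889460342$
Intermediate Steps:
$J = 324$ ($J = \left(-18\right)^{2} = 324$)
$j{\left(f \right)} = -450 + 15 f$ ($j{\left(f \right)} = 15 \left(-30 + f\right) = -450 + 15 f$)
$\left(1864133 + 4310574\right) \left(t{\left(J \right)} + S{\left(j{\left(-12 \right)} \right)}\right) = \left(1864133 + 4310574\right) \left(324 + \left(-450 + 15 \left(-12\right)\right)\right) = 6174707 \left(324 - 630\right) = 6174707 \left(-306\right) = -1889460342$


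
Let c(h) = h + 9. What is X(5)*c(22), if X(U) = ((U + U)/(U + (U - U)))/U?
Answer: 62/5 ≈ 12.400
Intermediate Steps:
c(h) = 9 + h
X(U) = 2/U (X(U) = ((2*U)/(U + 0))/U = ((2*U)/U)/U = 2/U)
X(5)*c(22) = (2/5)*(9 + 22) = (2*(⅕))*31 = (⅖)*31 = 62/5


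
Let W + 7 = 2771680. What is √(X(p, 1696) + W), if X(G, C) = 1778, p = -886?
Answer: √2773451 ≈ 1665.4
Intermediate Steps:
W = 2771673 (W = -7 + 2771680 = 2771673)
√(X(p, 1696) + W) = √(1778 + 2771673) = √2773451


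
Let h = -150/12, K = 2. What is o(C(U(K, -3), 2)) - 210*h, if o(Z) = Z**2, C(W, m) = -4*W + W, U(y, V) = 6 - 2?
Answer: 2769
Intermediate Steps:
U(y, V) = 4
h = -25/2 (h = -150/12 = -25*1/2 = -25/2 ≈ -12.500)
C(W, m) = -3*W
o(C(U(K, -3), 2)) - 210*h = (-3*4)**2 - 210*(-25/2) = (-12)**2 + 2625 = 144 + 2625 = 2769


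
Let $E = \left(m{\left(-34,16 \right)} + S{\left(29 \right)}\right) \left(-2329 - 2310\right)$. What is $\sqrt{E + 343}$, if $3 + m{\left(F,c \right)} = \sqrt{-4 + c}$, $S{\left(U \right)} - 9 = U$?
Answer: $\sqrt{-162022 - 9278 \sqrt{3}} \approx 422.01 i$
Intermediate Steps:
$S{\left(U \right)} = 9 + U$
$m{\left(F,c \right)} = -3 + \sqrt{-4 + c}$
$E = -162365 - 9278 \sqrt{3}$ ($E = \left(\left(-3 + \sqrt{-4 + 16}\right) + \left(9 + 29\right)\right) \left(-2329 - 2310\right) = \left(\left(-3 + \sqrt{12}\right) + 38\right) \left(-4639\right) = \left(\left(-3 + 2 \sqrt{3}\right) + 38\right) \left(-4639\right) = \left(35 + 2 \sqrt{3}\right) \left(-4639\right) = -162365 - 9278 \sqrt{3} \approx -1.7844 \cdot 10^{5}$)
$\sqrt{E + 343} = \sqrt{\left(-162365 - 9278 \sqrt{3}\right) + 343} = \sqrt{-162022 - 9278 \sqrt{3}}$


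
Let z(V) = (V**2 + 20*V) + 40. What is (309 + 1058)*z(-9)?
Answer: -80653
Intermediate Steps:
z(V) = 40 + V**2 + 20*V
(309 + 1058)*z(-9) = (309 + 1058)*(40 + (-9)**2 + 20*(-9)) = 1367*(40 + 81 - 180) = 1367*(-59) = -80653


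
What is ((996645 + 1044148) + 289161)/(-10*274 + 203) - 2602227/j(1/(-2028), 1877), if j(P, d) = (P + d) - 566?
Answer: -19583216604650/6745139659 ≈ -2903.3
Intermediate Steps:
j(P, d) = -566 + P + d
((996645 + 1044148) + 289161)/(-10*274 + 203) - 2602227/j(1/(-2028), 1877) = ((996645 + 1044148) + 289161)/(-10*274 + 203) - 2602227/(-566 + 1/(-2028) + 1877) = (2040793 + 289161)/(-2740 + 203) - 2602227/(-566 - 1/2028 + 1877) = 2329954/(-2537) - 2602227/2658707/2028 = 2329954*(-1/2537) - 2602227*2028/2658707 = -2329954/2537 - 5277316356/2658707 = -19583216604650/6745139659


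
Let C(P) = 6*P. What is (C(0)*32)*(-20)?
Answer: 0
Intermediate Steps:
(C(0)*32)*(-20) = ((6*0)*32)*(-20) = (0*32)*(-20) = 0*(-20) = 0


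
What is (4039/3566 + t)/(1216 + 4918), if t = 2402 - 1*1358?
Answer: 3726943/21873844 ≈ 0.17038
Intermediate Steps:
t = 1044 (t = 2402 - 1358 = 1044)
(4039/3566 + t)/(1216 + 4918) = (4039/3566 + 1044)/(1216 + 4918) = (4039*(1/3566) + 1044)/6134 = (4039/3566 + 1044)*(1/6134) = (3726943/3566)*(1/6134) = 3726943/21873844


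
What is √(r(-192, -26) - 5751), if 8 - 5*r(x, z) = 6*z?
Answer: I*√142955/5 ≈ 75.619*I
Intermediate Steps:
r(x, z) = 8/5 - 6*z/5
√(r(-192, -26) - 5751) = √((8/5 - 6/5*(-26)) - 5751) = √((8/5 + 156/5) - 5751) = √(164/5 - 5751) = √(-28591/5) = I*√142955/5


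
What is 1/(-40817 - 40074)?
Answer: -1/80891 ≈ -1.2362e-5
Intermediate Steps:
1/(-40817 - 40074) = 1/(-80891) = -1/80891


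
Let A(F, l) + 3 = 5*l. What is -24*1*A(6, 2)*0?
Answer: 0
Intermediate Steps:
A(F, l) = -3 + 5*l
-24*1*A(6, 2)*0 = -24*1*(-3 + 5*2)*0 = -24*1*(-3 + 10)*0 = -24*1*7*0 = -168*0 = -24*0 = 0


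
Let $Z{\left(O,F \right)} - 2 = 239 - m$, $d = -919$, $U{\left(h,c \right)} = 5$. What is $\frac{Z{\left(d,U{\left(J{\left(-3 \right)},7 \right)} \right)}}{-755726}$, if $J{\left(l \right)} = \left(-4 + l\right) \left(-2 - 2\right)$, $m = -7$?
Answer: $- \frac{124}{377863} \approx -0.00032816$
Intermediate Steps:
$J{\left(l \right)} = 16 - 4 l$ ($J{\left(l \right)} = \left(-4 + l\right) \left(-4\right) = 16 - 4 l$)
$Z{\left(O,F \right)} = 248$ ($Z{\left(O,F \right)} = 2 + \left(239 - -7\right) = 2 + \left(239 + 7\right) = 2 + 246 = 248$)
$\frac{Z{\left(d,U{\left(J{\left(-3 \right)},7 \right)} \right)}}{-755726} = \frac{248}{-755726} = 248 \left(- \frac{1}{755726}\right) = - \frac{124}{377863}$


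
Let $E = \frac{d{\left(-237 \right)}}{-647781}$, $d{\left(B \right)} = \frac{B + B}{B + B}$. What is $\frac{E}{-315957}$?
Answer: $\frac{1}{204670941417} \approx 4.8859 \cdot 10^{-12}$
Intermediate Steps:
$d{\left(B \right)} = 1$ ($d{\left(B \right)} = \frac{2 B}{2 B} = 2 B \frac{1}{2 B} = 1$)
$E = - \frac{1}{647781}$ ($E = 1 \frac{1}{-647781} = 1 \left(- \frac{1}{647781}\right) = - \frac{1}{647781} \approx -1.5437 \cdot 10^{-6}$)
$\frac{E}{-315957} = - \frac{1}{647781 \left(-315957\right)} = \left(- \frac{1}{647781}\right) \left(- \frac{1}{315957}\right) = \frac{1}{204670941417}$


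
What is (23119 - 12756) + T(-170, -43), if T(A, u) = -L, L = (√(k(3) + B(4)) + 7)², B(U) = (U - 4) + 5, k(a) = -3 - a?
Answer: 10315 - 14*I ≈ 10315.0 - 14.0*I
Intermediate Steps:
B(U) = 1 + U (B(U) = (-4 + U) + 5 = 1 + U)
L = (7 + I)² (L = (√((-3 - 1*3) + (1 + 4)) + 7)² = (√((-3 - 3) + 5) + 7)² = (√(-6 + 5) + 7)² = (√(-1) + 7)² = (I + 7)² = (7 + I)² ≈ 48.0 + 14.0*I)
T(A, u) = -(7 + I)²
(23119 - 12756) + T(-170, -43) = (23119 - 12756) - (7 + I)² = 10363 - (7 + I)²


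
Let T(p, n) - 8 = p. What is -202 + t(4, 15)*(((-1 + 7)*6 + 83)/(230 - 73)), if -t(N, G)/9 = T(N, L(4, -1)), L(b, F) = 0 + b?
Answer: -44566/157 ≈ -283.86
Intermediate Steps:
L(b, F) = b
T(p, n) = 8 + p
t(N, G) = -72 - 9*N (t(N, G) = -9*(8 + N) = -72 - 9*N)
-202 + t(4, 15)*(((-1 + 7)*6 + 83)/(230 - 73)) = -202 + (-72 - 9*4)*(((-1 + 7)*6 + 83)/(230 - 73)) = -202 + (-72 - 36)*((6*6 + 83)/157) = -202 - 108*(36 + 83)/157 = -202 - 12852/157 = -44566/157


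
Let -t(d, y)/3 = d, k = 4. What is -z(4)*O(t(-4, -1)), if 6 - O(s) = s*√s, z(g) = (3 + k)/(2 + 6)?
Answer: -21/4 + 21*√3 ≈ 31.123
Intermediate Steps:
t(d, y) = -3*d
z(g) = 7/8 (z(g) = (3 + 4)/(2 + 6) = 7/8)
O(s) = 6 - s^(3/2) (O(s) = 6 - s*√s = 6 - s^(3/2))
-z(4)*O(t(-4, -1)) = -7*(6 - (-3*(-4))^(3/2))/8 = -7*(6 - 12^(3/2))/8 = -7*(6 - 24*√3)/8 = -(21/4 - 21*√3) = -21/4 + 21*√3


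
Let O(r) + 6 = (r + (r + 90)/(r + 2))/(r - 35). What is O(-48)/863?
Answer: -10329/1647467 ≈ -0.0062696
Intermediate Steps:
O(r) = -6 + (r + (90 + r)/(2 + r))/(-35 + r) (O(r) = -6 + (r + (r + 90)/(r + 2))/(r - 35) = -6 + (r + (90 + r)/(2 + r))/(-35 + r))
O(-48)/863 = ((-510 - 201*(-48) + 5*(-48)²)/(70 - 1*(-48)² + 33*(-48)))/863 = ((-510 + 9648 + 5*2304)/(70 - 1*2304 - 1584))*(1/863) = ((-510 + 9648 + 11520)/(70 - 2304 - 1584))*(1/863) = (20658/(-3818))*(1/863) = -1/3818*20658*(1/863) = -10329/1909*1/863 = -10329/1647467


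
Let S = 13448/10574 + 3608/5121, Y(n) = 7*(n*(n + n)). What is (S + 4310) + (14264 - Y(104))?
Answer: -3596823972850/27074727 ≈ -1.3285e+5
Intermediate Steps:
Y(n) = 14*n² (Y(n) = 7*(n*(2*n)) = 7*(2*n²) = 14*n²)
S = 53509100/27074727 (S = 13448*(1/10574) + 3608*(1/5121) = 6724/5287 + 3608/5121 = 53509100/27074727 ≈ 1.9763)
(S + 4310) + (14264 - Y(104)) = (53509100/27074727 + 4310) + (14264 - 14*104²) = 116745582470/27074727 + (14264 - 14*10816) = 116745582470/27074727 + (14264 - 1*151424) = 116745582470/27074727 + (14264 - 151424) = 116745582470/27074727 - 137160 = -3596823972850/27074727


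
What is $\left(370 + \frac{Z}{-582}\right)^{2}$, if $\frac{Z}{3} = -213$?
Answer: $\frac{5182992049}{37636} \approx 1.3771 \cdot 10^{5}$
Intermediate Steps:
$Z = -639$ ($Z = 3 \left(-213\right) = -639$)
$\left(370 + \frac{Z}{-582}\right)^{2} = \left(370 - \frac{639}{-582}\right)^{2} = \left(370 - - \frac{213}{194}\right)^{2} = \left(370 + \frac{213}{194}\right)^{2} = \left(\frac{71993}{194}\right)^{2} = \frac{5182992049}{37636}$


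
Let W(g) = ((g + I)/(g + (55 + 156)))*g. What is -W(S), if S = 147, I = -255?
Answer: 7938/179 ≈ 44.346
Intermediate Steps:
W(g) = g*(-255 + g)/(211 + g) (W(g) = ((g - 255)/(g + (55 + 156)))*g = ((-255 + g)/(g + 211))*g = ((-255 + g)/(211 + g))*g = g*(-255 + g)/(211 + g))
-W(S) = -147*(-255 + 147)/(211 + 147) = -147*(-108)/358 = -1*(-7938/179) = 7938/179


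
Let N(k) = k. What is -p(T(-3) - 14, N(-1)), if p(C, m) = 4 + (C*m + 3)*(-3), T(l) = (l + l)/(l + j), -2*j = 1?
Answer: 293/7 ≈ 41.857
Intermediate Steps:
j = -½ (j = -½*1 = -½ ≈ -0.50000)
T(l) = 2*l/(-½ + l) (T(l) = (l + l)/(l - ½) = (2*l)/(-½ + l) = 2*l/(-½ + l))
p(C, m) = -5 - 3*C*m (p(C, m) = 4 + (3 + C*m)*(-3) = 4 + (-9 - 3*C*m) = -5 - 3*C*m)
-p(T(-3) - 14, N(-1)) = -(-5 - 3*(4*(-3)/(-1 + 2*(-3)) - 14)*(-1)) = -(-5 - 3*(4*(-3)/(-1 - 6) - 14)*(-1)) = -(-5 - 3*(4*(-3)/(-7) - 14)*(-1)) = -(-5 - 3*(4*(-3)*(-⅐) - 14)*(-1)) = -(-5 - 3*(12/7 - 14)*(-1)) = -(-5 - 3*(-86/7)*(-1)) = -(-5 - 258/7) = -1*(-293/7) = 293/7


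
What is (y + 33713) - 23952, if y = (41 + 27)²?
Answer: 14385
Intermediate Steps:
y = 4624 (y = 68² = 4624)
(y + 33713) - 23952 = (4624 + 33713) - 23952 = 38337 - 23952 = 14385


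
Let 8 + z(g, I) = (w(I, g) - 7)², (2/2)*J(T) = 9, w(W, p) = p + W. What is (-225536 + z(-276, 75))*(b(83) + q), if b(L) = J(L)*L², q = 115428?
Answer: -32341758120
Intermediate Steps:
w(W, p) = W + p
J(T) = 9
z(g, I) = -8 + (-7 + I + g)² (z(g, I) = -8 + ((I + g) - 7)² = -8 + (-7 + I + g)²)
b(L) = 9*L²
(-225536 + z(-276, 75))*(b(83) + q) = (-225536 + (-8 + (-7 + 75 - 276)²))*(9*83² + 115428) = (-225536 + (-8 + (-208)²))*(9*6889 + 115428) = (-225536 + (-8 + 43264))*(62001 + 115428) = (-225536 + 43256)*177429 = -182280*177429 = -32341758120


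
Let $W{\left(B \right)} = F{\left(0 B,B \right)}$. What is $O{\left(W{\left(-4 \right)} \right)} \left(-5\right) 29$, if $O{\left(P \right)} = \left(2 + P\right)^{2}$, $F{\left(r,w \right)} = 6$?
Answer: $-9280$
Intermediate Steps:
$W{\left(B \right)} = 6$
$O{\left(W{\left(-4 \right)} \right)} \left(-5\right) 29 = \left(2 + 6\right)^{2} \left(-5\right) 29 = 8^{2} \left(-5\right) 29 = 64 \left(-5\right) 29 = \left(-320\right) 29 = -9280$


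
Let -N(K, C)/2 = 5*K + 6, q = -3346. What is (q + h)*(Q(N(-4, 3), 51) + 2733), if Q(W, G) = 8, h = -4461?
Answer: -21398987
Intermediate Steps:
N(K, C) = -12 - 10*K (N(K, C) = -2*(5*K + 6) = -2*(6 + 5*K) = -12 - 10*K)
(q + h)*(Q(N(-4, 3), 51) + 2733) = (-3346 - 4461)*(8 + 2733) = -7807*2741 = -21398987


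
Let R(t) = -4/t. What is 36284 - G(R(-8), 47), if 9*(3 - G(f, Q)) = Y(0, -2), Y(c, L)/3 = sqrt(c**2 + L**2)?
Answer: 108845/3 ≈ 36282.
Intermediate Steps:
Y(c, L) = 3*sqrt(L**2 + c**2) (Y(c, L) = 3*sqrt(c**2 + L**2) = 3*sqrt(L**2 + c**2))
G(f, Q) = 7/3 (G(f, Q) = 3 - sqrt((-2)**2 + 0**2)/3 = 3 - sqrt(4 + 0)/3 = 3 - sqrt(4)/3 = 3 - 2/3 = 7/3)
36284 - G(R(-8), 47) = 36284 - 1*7/3 = 36284 - 7/3 = 108845/3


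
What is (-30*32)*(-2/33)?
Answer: 640/11 ≈ 58.182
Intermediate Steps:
(-30*32)*(-2/33) = -(-1920)/33 = -960*(-2/33) = 640/11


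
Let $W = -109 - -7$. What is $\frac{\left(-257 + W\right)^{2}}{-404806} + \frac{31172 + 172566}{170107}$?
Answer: $\frac{60550804561}{68860334242} \approx 0.87933$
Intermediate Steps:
$W = -102$ ($W = -109 + \left(-1 + 8\right) = -109 + 7 = -102$)
$\frac{\left(-257 + W\right)^{2}}{-404806} + \frac{31172 + 172566}{170107} = \frac{\left(-257 - 102\right)^{2}}{-404806} + \frac{31172 + 172566}{170107} = \left(-359\right)^{2} \left(- \frac{1}{404806}\right) + 203738 \cdot \frac{1}{170107} = 128881 \left(- \frac{1}{404806}\right) + \frac{203738}{170107} = - \frac{128881}{404806} + \frac{203738}{170107} = \frac{60550804561}{68860334242}$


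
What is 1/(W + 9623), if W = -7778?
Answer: 1/1845 ≈ 0.00054201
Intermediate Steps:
1/(W + 9623) = 1/(-7778 + 9623) = 1/1845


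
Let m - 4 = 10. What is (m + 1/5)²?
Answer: 5041/25 ≈ 201.64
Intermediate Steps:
m = 14 (m = 4 + 10 = 14)
(m + 1/5)² = (14 + 1/5)² = (14 + ⅕)² = (71/5)² = 5041/25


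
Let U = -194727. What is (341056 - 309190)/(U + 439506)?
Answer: 10622/81593 ≈ 0.13018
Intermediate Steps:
(341056 - 309190)/(U + 439506) = (341056 - 309190)/(-194727 + 439506) = 31866/244779 = 31866*(1/244779) = 10622/81593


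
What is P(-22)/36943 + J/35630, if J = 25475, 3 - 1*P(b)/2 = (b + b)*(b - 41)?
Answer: 148760797/263255818 ≈ 0.56508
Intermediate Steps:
P(b) = 6 - 4*b*(-41 + b) (P(b) = 6 - 2*(b + b)*(b - 41) = 6 - 2*2*b*(-41 + b) = 6 - 4*b*(-41 + b))
P(-22)/36943 + J/35630 = (6 - 4*(-22)² + 164*(-22))/36943 + 25475/35630 = (6 - 4*484 - 3608)*(1/36943) + 25475*(1/35630) = (6 - 1936 - 3608)*(1/36943) + 5095/7126 = -5538*1/36943 + 5095/7126 = -5538/36943 + 5095/7126 = 148760797/263255818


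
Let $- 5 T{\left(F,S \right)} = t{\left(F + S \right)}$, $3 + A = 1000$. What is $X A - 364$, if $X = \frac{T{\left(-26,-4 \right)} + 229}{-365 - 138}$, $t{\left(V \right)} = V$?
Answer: $- \frac{417387}{503} \approx -829.79$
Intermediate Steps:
$A = 997$ ($A = -3 + 1000 = 997$)
$T{\left(F,S \right)} = - \frac{F}{5} - \frac{S}{5}$ ($T{\left(F,S \right)} = - \frac{F + S}{5} = - \frac{F}{5} - \frac{S}{5}$)
$X = - \frac{235}{503}$ ($X = \frac{\left(\left(- \frac{1}{5}\right) \left(-26\right) - - \frac{4}{5}\right) + 229}{-365 - 138} = \frac{\left(\frac{26}{5} + \frac{4}{5}\right) + 229}{-503} = \left(6 + 229\right) \left(- \frac{1}{503}\right) = 235 \left(- \frac{1}{503}\right) = - \frac{235}{503} \approx -0.4672$)
$X A - 364 = \left(- \frac{235}{503}\right) 997 - 364 = - \frac{234295}{503} - 364 = - \frac{417387}{503}$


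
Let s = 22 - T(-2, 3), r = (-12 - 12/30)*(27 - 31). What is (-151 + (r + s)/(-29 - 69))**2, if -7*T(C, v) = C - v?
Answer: 270827608921/11764900 ≈ 23020.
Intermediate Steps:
T(C, v) = -C/7 + v/7 (T(C, v) = -(C - v)/7 = -C/7 + v/7)
r = 248/5 (r = (-12 - 12*1/30)*(-4) = (-12 - 2/5)*(-4) = -62/5*(-4) = 248/5 ≈ 49.600)
s = 149/7 (s = 22 - (-1/7*(-2) + (1/7)*3) = 22 - (2/7 + 3/7) = 22 - 1*5/7 = 22 - 5/7 = 149/7 ≈ 21.286)
(-151 + (r + s)/(-29 - 69))**2 = (-151 + (248/5 + 149/7)/(-29 - 69))**2 = (-151 + (2481/35)/(-98))**2 = (-151 + (2481/35)*(-1/98))**2 = (-151 - 2481/3430)**2 = (-520411/3430)**2 = 270827608921/11764900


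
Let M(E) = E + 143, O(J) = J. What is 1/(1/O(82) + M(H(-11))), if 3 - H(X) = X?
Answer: 82/12875 ≈ 0.0063689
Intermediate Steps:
H(X) = 3 - X
M(E) = 143 + E
1/(1/O(82) + M(H(-11))) = 1/(1/82 + (143 + (3 - 1*(-11)))) = 1/(1/82 + (143 + (3 + 11))) = 1/(1/82 + (143 + 14)) = 1/(1/82 + 157) = 1/(12875/82) = 82/12875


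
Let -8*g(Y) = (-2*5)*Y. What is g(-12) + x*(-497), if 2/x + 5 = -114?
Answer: -113/17 ≈ -6.6471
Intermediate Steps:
x = -2/119 (x = 2/(-5 - 114) = 2/(-119) = 2*(-1/119) = -2/119 ≈ -0.016807)
g(Y) = 5*Y/4 (g(Y) = -(-2*5)*Y/8 = -(-5)*Y/4 = 5*Y/4)
g(-12) + x*(-497) = (5/4)*(-12) - 2/119*(-497) = -15 + 142/17 = -113/17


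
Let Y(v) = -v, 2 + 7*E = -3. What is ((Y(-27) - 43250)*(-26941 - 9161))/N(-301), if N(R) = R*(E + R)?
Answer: 23642981/1376 ≈ 17182.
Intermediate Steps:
E = -5/7 (E = -2/7 + (⅐)*(-3) = -2/7 - 3/7 = -5/7 ≈ -0.71429)
N(R) = R*(-5/7 + R)
((Y(-27) - 43250)*(-26941 - 9161))/N(-301) = ((-1*(-27) - 43250)*(-26941 - 9161))/(((⅐)*(-301)*(-5 + 7*(-301)))) = ((27 - 43250)*(-36102))/(((⅐)*(-301)*(-5 - 2107))) = (-43223*(-36102))/(((⅐)*(-301)*(-2112))) = 1560436746/90816 = 1560436746*(1/90816) = 23642981/1376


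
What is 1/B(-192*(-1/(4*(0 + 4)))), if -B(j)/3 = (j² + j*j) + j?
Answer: -1/900 ≈ -0.0011111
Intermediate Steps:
B(j) = -6*j² - 3*j (B(j) = -3*((j² + j*j) + j) = -3*((j² + j²) + j) = -3*(2*j² + j) = -3*(j + 2*j²) = -6*j² - 3*j)
1/B(-192*(-1/(4*(0 + 4)))) = 1/(-3*(-192*(-1/(4*(0 + 4))))*(1 + 2*(-192*(-1/(4*(0 + 4)))))) = 1/(-3*(-192/((-4*4)))*(1 + 2*(-192/((-4*4))))) = 1/(-3*(-192/(-16))*(1 + 2*(-192/(-16)))) = 1/(-3*(-192*(-1/16))*(1 + 2*(-192*(-1/16)))) = 1/(-3*12*(1 + 2*12)) = 1/(-3*12*(1 + 24)) = 1/(-3*12*25) = 1/(-900) = -1/900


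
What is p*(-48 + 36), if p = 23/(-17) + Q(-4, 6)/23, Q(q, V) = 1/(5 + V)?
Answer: 69624/4301 ≈ 16.188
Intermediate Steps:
p = -5802/4301 (p = 23/(-17) + 1/((5 + 6)*23) = 23*(-1/17) + (1/23)/11 = -23/17 + (1/11)*(1/23) = -23/17 + 1/253 = -5802/4301 ≈ -1.3490)
p*(-48 + 36) = -5802*(-48 + 36)/4301 = -5802/4301*(-12) = 69624/4301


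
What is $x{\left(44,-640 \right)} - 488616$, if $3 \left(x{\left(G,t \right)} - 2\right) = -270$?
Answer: $-488704$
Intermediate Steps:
$x{\left(G,t \right)} = -88$ ($x{\left(G,t \right)} = 2 + \frac{1}{3} \left(-270\right) = 2 - 90 = -88$)
$x{\left(44,-640 \right)} - 488616 = -88 - 488616 = -488704$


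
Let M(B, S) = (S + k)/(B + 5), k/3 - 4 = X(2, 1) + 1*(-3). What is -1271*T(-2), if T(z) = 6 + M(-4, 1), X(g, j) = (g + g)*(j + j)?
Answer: -43214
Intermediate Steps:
X(g, j) = 4*g*j (X(g, j) = (2*g)*(2*j) = 4*g*j)
k = 27 (k = 12 + 3*(4*2*1 + 1*(-3)) = 12 + 3*(8 - 3) = 12 + 3*5 = 12 + 15 = 27)
M(B, S) = (27 + S)/(5 + B) (M(B, S) = (S + 27)/(B + 5) = (27 + S)/(5 + B))
T(z) = 34 (T(z) = 6 + (27 + 1)/(5 - 4) = 6 + 28/1 = 6 + 1*28 = 6 + 28 = 34)
-1271*T(-2) = -1271*34 = -43214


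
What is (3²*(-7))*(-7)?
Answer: 441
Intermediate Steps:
(3²*(-7))*(-7) = (9*(-7))*(-7) = -63*(-7) = 441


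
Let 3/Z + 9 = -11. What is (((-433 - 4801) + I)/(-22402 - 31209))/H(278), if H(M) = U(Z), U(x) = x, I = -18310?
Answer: -156960/53611 ≈ -2.9278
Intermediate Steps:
Z = -3/20 (Z = 3/(-9 - 11) = 3/(-20) = 3*(-1/20) = -3/20 ≈ -0.15000)
H(M) = -3/20
(((-433 - 4801) + I)/(-22402 - 31209))/H(278) = (((-433 - 4801) - 18310)/(-22402 - 31209))/(-3/20) = ((-5234 - 18310)/(-53611))*(-20/3) = -23544*(-1/53611)*(-20/3) = (23544/53611)*(-20/3) = -156960/53611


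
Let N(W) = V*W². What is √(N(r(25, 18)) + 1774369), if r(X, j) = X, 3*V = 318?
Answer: √1840619 ≈ 1356.7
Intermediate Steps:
V = 106 (V = (⅓)*318 = 106)
N(W) = 106*W²
√(N(r(25, 18)) + 1774369) = √(106*25² + 1774369) = √(106*625 + 1774369) = √(66250 + 1774369) = √1840619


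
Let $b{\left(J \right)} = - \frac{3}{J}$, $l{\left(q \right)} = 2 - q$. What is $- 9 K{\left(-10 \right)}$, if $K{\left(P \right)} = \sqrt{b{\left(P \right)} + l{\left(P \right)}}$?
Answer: $- \frac{9 \sqrt{1230}}{10} \approx -31.564$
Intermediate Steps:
$K{\left(P \right)} = \sqrt{2 - P - \frac{3}{P}}$ ($K{\left(P \right)} = \sqrt{- \frac{3}{P} - \left(-2 + P\right)} = \sqrt{2 - P - \frac{3}{P}}$)
$- 9 K{\left(-10 \right)} = - 9 \sqrt{2 - -10 - \frac{3}{-10}} = - 9 \sqrt{2 + 10 - - \frac{3}{10}} = - 9 \sqrt{2 + 10 + \frac{3}{10}} = - 9 \sqrt{\frac{123}{10}} = - 9 \frac{\sqrt{1230}}{10} = - \frac{9 \sqrt{1230}}{10}$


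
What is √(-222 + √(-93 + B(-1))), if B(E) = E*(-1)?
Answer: √(-222 + 2*I*√23) ≈ 0.3218 + 14.903*I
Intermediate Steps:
B(E) = -E
√(-222 + √(-93 + B(-1))) = √(-222 + √(-93 - 1*(-1))) = √(-222 + √(-93 + 1)) = √(-222 + √(-92)) = √(-222 + 2*I*√23)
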